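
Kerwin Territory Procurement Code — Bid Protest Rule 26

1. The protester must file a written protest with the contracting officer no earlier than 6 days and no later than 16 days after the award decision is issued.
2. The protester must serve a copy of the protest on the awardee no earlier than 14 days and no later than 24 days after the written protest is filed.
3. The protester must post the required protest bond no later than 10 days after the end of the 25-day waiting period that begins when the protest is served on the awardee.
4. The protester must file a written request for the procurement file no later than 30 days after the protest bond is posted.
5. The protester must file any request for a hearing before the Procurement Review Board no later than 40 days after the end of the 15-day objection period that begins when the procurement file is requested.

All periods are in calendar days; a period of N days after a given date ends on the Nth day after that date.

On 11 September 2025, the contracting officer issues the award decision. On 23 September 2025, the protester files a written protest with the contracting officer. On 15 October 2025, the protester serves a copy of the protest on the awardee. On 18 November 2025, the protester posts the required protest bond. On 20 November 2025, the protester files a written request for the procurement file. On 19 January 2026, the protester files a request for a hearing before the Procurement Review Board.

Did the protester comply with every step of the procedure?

No

Step 1 — 6 and 16 days from 11 September 2025 (when the award decision is issued) are 17 September 2025 and 27 September 2025 respectively; done 23 September 2025 — within the window.
Step 2 — 14 and 24 days from 23 September 2025 (when the written protest is filed) are 7 October 2025 and 17 October 2025 respectively; done 15 October 2025 — within the window.
Step 3 — counting 10 days from 9 November 2025 (end of the 25-day waiting period, which began when the protest is served on the awardee on 15 October 2025) gives a deadline of 19 November 2025; completed 18 November 2025, before the deadline.
Step 4 — counting 30 days from 18 November 2025 (when the protest bond is posted) gives a deadline of 18 December 2025; 20 November 2025 is within that limit.
Step 5 — counting 40 days from 5 December 2025 (end of the 15-day objection period, which began when the procurement file is requested on 20 November 2025) gives a deadline of 14 January 2026; not done until 19 January 2026, 5 days after the deadline.
The analysis stops there.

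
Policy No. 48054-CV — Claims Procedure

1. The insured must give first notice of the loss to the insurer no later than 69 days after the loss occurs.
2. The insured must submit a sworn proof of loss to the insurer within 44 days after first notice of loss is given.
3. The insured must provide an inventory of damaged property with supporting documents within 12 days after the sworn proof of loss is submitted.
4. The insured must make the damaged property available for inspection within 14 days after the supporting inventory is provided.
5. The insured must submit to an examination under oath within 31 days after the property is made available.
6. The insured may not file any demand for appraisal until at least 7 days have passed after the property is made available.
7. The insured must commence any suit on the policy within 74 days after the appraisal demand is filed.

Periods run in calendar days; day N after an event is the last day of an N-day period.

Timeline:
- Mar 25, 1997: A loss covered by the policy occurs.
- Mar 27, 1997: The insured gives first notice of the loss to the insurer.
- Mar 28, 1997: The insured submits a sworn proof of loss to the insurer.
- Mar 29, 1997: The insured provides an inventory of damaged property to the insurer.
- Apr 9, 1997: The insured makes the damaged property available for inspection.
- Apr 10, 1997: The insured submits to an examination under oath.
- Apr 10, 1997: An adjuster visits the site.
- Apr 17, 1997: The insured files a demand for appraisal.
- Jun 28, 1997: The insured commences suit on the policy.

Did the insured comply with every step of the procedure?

Step 1: 69 days after Mar 25, 1997 (when the loss occurs) is Jun 2, 1997; done Mar 27, 1997 — timely.
Step 2: 44 days after Mar 27, 1997 (when first notice of loss is given) is May 10, 1997; Mar 28, 1997 is within that limit.
Step 3: 12 days after Mar 28, 1997 (when the sworn proof of loss is submitted) is Apr 9, 1997; done Mar 29, 1997 — timely.
Step 4: 14 days after Mar 29, 1997 (when the supporting inventory is provided) is Apr 12, 1997; Apr 9, 1997 is within that limit.
Step 5: 31 days after Apr 9, 1997 (when the property is made available) is May 10, 1997; completed Apr 10, 1997, before the deadline.
Step 6: the earliest permitted date is 7 days after Apr 9, 1997 (when the property is made available), i.e. Apr 16, 1997; done Apr 17, 1997, after the minimum wait.
Step 7: 74 days after Apr 17, 1997 (when the appraisal demand is filed) is Jun 30, 1997; Jun 28, 1997 is within that limit.

Yes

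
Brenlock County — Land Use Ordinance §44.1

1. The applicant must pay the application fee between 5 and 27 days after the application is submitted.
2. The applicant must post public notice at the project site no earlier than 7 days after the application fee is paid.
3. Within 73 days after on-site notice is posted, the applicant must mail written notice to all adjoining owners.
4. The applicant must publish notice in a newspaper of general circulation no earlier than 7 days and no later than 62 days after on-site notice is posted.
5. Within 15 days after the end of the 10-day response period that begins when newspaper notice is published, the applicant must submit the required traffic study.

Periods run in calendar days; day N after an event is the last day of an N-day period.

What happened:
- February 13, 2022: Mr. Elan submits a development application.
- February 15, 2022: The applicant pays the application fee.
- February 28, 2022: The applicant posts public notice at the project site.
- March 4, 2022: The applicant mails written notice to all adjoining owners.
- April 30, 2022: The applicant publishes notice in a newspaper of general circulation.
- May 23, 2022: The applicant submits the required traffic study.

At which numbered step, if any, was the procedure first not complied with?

Step 1

(1) the permitted window runs from February 13, 2022 + 5 = February 18, 2022 to February 13, 2022 + 27 = March 12, 2022; done February 15, 2022 — 3 days before the window opened.
That is the first point of non-compliance.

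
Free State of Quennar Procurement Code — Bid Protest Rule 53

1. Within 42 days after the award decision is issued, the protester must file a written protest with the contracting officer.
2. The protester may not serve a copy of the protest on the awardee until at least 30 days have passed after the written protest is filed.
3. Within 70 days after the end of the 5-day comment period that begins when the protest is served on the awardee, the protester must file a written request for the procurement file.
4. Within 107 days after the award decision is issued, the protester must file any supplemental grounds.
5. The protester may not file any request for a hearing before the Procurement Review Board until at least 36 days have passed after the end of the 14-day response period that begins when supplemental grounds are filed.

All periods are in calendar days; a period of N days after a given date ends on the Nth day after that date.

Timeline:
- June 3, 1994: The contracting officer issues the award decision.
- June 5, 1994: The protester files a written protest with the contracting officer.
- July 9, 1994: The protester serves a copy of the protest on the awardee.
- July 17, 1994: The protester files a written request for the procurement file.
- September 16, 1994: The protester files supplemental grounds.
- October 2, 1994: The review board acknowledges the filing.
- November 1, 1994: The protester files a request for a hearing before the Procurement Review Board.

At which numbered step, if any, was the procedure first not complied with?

Step 5

Step 1 — counting 42 days from June 3, 1994 (when the award decision is issued) gives a deadline of July 15, 1994; done June 5, 1994 — timely.
Step 2 — must wait 30 days from June 5, 1994 (when the written protest is filed), so not before July 5, 1994; July 9, 1994 is on or after that date.
Step 3 — counting 70 days from July 14, 1994 (end of the 5-day comment period, which began when the protest is served on the awardee on July 9, 1994) gives a deadline of September 22, 1994; completed July 17, 1994, before the deadline.
Step 4 — counting 107 days from June 3, 1994 (when the award decision is issued) gives a deadline of September 18, 1994; September 16, 1994 is within that limit.
Step 5 — must wait 36 days from September 30, 1994 (end of the 14-day response period, which began when supplemental grounds are filed on September 16, 1994), so not before November 5, 1994; November 1, 1994 is 4 days before the earliest permitted date.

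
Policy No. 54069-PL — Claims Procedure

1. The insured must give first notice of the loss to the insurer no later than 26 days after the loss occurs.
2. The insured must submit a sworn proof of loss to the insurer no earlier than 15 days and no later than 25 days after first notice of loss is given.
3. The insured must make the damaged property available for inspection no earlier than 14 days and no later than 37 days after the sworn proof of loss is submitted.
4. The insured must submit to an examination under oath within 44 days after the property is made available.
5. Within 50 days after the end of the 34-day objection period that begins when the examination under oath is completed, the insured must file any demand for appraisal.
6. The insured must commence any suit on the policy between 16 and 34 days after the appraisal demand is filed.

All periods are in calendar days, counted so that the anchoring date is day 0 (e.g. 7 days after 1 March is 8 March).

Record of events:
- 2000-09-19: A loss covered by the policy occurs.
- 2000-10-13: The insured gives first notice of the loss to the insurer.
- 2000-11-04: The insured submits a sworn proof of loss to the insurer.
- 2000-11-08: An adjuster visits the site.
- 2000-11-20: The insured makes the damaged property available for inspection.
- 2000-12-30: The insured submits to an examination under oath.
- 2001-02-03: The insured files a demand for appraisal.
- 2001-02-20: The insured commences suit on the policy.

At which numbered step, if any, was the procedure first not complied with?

Step 1 — counting 26 days from 2000-09-19 (when the loss occurs) gives a deadline of 2000-10-15; completed 2000-10-13, before the deadline.
Step 2 — 15 and 25 days from 2000-10-13 (when first notice of loss is given) are 2000-10-28 and 2000-11-07 respectively; done 2000-11-04 — within the window.
Step 3 — 14 and 37 days from 2000-11-04 (when the sworn proof of loss is submitted) are 2000-11-18 and 2000-12-11 respectively; done 2000-11-20 — within the window.
Step 4 — counting 44 days from 2000-11-20 (when the property is made available) gives a deadline of 2001-01-03; 2000-12-30 is within that limit.
Step 5 — counting 50 days from 2001-02-02 (end of the 34-day objection period, which began when the examination under oath is completed on 2000-12-30) gives a deadline of 2001-03-24; completed 2001-02-03, before the deadline.
Step 6 — 16 and 34 days from 2001-02-03 (when the appraisal demand is filed) are 2001-02-19 and 2001-03-09 respectively; 2001-02-20 falls inside that range.

None — every step was satisfied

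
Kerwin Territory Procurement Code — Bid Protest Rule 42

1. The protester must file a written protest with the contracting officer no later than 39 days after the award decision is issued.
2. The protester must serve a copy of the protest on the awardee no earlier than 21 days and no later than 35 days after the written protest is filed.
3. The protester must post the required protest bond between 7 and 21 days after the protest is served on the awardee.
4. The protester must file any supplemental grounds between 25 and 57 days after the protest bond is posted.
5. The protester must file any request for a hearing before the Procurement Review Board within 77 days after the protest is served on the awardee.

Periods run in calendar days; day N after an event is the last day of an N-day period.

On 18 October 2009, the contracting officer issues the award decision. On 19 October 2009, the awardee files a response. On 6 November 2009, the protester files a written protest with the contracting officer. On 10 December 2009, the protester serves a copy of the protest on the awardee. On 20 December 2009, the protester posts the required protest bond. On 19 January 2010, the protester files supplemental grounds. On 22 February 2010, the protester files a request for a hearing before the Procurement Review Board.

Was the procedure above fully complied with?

Yes

(1) due by 18 October 2009 + 39 days = 26 November 2009; done 6 November 2009 — timely.
(2) the permitted window runs from 6 November 2009 + 21 = 27 November 2009 to 6 November 2009 + 35 = 11 December 2009; done 10 December 2009 — within the window.
(3) the permitted window runs from 10 December 2009 + 7 = 17 December 2009 to 10 December 2009 + 21 = 31 December 2009; done 20 December 2009 — within the window.
(4) the permitted window runs from 20 December 2009 + 25 = 14 January 2010 to 20 December 2009 + 57 = 15 February 2010; 19 January 2010 falls inside that range.
(5) due by 10 December 2009 + 77 days = 25 February 2010; done 22 February 2010 — timely.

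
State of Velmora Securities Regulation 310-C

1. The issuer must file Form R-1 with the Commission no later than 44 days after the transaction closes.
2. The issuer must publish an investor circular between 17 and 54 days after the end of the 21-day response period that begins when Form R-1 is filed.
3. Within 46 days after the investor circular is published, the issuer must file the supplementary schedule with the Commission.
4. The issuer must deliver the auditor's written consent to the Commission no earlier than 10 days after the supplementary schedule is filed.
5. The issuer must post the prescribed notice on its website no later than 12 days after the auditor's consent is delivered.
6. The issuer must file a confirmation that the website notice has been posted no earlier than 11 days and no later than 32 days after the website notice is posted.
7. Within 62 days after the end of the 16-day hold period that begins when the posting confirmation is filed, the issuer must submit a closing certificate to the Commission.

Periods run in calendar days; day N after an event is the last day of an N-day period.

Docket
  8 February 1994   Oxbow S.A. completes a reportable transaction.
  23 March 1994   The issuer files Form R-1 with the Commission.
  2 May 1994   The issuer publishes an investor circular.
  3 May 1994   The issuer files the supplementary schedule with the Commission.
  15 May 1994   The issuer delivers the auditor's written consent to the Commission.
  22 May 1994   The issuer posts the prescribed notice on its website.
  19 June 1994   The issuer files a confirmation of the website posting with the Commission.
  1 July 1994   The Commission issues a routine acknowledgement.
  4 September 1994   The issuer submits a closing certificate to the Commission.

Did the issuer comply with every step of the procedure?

Step 1 — counting 44 days from 8 February 1994 (when the transaction closes) gives a deadline of 24 March 1994; done 23 March 1994 — timely.
Step 2 — 17 and 54 days from 13 April 1994 (end of the 21-day response period, which began when Form R-1 is filed on 23 March 1994) are 30 April 1994 and 6 June 1994 respectively; 2 May 1994 falls inside that range.
Step 3 — counting 46 days from 2 May 1994 (when the investor circular is published) gives a deadline of 17 June 1994; done 3 May 1994 — timely.
Step 4 — must wait 10 days from 3 May 1994 (when the supplementary schedule is filed), so not before 13 May 1994; 15 May 1994 is on or after that date.
Step 5 — counting 12 days from 15 May 1994 (when the auditor's consent is delivered) gives a deadline of 27 May 1994; 22 May 1994 is within that limit.
Step 6 — 11 and 32 days from 22 May 1994 (when the website notice is posted) are 2 June 1994 and 23 June 1994 respectively; 19 June 1994 falls inside that range.
Step 7 — counting 62 days from 5 July 1994 (end of the 16-day hold period, which began when the posting confirmation is filed on 19 June 1994) gives a deadline of 5 September 1994; completed 4 September 1994, before the deadline.

Yes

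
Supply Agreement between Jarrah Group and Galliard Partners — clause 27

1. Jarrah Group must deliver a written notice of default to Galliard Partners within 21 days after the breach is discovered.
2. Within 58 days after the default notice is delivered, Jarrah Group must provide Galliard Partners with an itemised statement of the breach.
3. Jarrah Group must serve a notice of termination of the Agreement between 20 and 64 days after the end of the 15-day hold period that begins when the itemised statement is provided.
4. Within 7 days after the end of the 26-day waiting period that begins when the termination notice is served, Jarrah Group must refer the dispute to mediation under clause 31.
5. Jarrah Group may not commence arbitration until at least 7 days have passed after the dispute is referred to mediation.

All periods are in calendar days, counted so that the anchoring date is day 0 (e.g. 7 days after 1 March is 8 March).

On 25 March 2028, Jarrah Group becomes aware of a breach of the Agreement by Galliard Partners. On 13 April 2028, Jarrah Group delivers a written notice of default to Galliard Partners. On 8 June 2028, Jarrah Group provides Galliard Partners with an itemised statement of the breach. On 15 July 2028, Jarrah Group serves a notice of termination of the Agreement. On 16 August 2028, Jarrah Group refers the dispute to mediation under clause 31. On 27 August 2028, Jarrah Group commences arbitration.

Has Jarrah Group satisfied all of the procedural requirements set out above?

(1) due by 25 March 2028 + 21 days = 15 April 2028; done 13 April 2028 — timely.
(2) due by 13 April 2028 + 58 days = 10 June 2028; 8 June 2028 is within that limit.
(3) the permitted window runs from 23 June 2028 + 20 = 13 July 2028 to 23 June 2028 + 64 = 26 August 2028; 15 July 2028 falls inside that range.
(4) due by 10 August 2028 + 7 days = 17 August 2028; done 16 August 2028 — timely.
(5) permitted from 16 August 2028 + 7 days = 23 August 2028 onward; done 27 August 2028, after the minimum wait.

Yes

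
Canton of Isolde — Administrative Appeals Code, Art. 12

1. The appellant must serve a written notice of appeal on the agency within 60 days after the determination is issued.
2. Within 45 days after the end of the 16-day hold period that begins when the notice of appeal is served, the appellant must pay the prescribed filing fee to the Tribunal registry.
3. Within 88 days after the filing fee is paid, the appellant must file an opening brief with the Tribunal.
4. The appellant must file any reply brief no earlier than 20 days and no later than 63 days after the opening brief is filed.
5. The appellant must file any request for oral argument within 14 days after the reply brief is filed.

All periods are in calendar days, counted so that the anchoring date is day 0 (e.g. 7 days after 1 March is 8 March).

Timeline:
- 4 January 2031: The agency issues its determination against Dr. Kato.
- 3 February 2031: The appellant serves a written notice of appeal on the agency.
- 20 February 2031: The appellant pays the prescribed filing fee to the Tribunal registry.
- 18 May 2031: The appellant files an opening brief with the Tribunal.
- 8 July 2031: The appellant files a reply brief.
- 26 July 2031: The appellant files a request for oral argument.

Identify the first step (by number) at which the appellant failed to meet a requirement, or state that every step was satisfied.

Step 5

Step 1 — counting 60 days from 4 January 2031 (when the determination is issued) gives a deadline of 5 March 2031; done 3 February 2031 — timely.
Step 2 — counting 45 days from 19 February 2031 (end of the 16-day hold period, which began when the notice of appeal is served on 3 February 2031) gives a deadline of 5 April 2031; 20 February 2031 is within that limit.
Step 3 — counting 88 days from 20 February 2031 (when the filing fee is paid) gives a deadline of 19 May 2031; completed 18 May 2031, before the deadline.
Step 4 — 20 and 63 days from 18 May 2031 (when the opening brief is filed) are 7 June 2031 and 20 July 2031 respectively; done 8 July 2031 — within the window.
Step 5 — counting 14 days from 8 July 2031 (when the reply brief is filed) gives a deadline of 22 July 2031; 26 July 2031 misses that deadline by 4 days.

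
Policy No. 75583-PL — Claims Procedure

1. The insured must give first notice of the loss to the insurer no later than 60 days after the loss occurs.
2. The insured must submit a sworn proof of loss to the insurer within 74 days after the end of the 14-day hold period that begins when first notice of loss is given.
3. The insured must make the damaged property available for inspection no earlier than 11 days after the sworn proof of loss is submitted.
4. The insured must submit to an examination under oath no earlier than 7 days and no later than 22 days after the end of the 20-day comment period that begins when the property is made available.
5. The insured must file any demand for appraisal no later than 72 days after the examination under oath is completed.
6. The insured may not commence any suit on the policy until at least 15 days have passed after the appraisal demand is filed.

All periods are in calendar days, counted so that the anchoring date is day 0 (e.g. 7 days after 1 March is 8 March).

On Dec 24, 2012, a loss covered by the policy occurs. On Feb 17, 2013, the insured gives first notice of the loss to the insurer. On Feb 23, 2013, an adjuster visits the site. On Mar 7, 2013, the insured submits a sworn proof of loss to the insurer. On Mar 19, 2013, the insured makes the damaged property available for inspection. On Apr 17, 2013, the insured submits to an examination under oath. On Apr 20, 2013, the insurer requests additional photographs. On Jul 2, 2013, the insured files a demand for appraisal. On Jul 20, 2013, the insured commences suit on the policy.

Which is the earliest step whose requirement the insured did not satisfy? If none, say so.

Step 5

Step 1: 60 days after Dec 24, 2012 (when the loss occurs) is Feb 22, 2013; completed Feb 17, 2013, before the deadline.
Step 2: 74 days after Mar 3, 2013 (end of the 14-day hold period, which began when first notice of loss is given on Feb 17, 2013) is May 16, 2013; completed Mar 7, 2013, before the deadline.
Step 3: the earliest permitted date is 11 days after Mar 7, 2013 (when the sworn proof of loss is submitted), i.e. Mar 18, 2013; done Mar 19, 2013, after the minimum wait.
Step 4: the window is 7–22 days after Apr 8, 2013 (end of the 20-day comment period, which began when the property is made available on Mar 19, 2013), so Apr 15, 2013 through Apr 30, 2013; Apr 17, 2013 falls inside that range.
Step 5: 72 days after Apr 17, 2013 (when the examination under oath is completed) is Jun 28, 2013; not done until Jul 2, 2013, 4 days after the deadline.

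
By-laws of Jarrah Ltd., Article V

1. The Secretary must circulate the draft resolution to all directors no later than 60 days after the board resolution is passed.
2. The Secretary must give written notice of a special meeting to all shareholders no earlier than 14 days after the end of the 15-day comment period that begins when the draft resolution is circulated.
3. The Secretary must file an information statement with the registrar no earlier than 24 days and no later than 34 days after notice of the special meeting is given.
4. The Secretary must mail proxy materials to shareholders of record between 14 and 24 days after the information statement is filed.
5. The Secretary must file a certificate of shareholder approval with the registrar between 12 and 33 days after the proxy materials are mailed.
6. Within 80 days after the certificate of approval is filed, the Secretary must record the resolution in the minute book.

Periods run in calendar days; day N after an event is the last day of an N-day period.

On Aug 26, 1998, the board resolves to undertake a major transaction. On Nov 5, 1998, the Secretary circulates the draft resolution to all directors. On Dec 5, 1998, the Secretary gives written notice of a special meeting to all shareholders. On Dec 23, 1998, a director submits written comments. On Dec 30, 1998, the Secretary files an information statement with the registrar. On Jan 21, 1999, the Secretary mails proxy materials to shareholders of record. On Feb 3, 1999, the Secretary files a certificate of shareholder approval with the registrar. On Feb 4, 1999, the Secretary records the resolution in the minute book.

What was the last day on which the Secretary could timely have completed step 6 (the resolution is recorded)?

Apr 24, 1999

Step 6 runs from Feb 3, 1999, when the certificate of approval is filed. 80 days after Feb 3, 1999 is Apr 24, 1999.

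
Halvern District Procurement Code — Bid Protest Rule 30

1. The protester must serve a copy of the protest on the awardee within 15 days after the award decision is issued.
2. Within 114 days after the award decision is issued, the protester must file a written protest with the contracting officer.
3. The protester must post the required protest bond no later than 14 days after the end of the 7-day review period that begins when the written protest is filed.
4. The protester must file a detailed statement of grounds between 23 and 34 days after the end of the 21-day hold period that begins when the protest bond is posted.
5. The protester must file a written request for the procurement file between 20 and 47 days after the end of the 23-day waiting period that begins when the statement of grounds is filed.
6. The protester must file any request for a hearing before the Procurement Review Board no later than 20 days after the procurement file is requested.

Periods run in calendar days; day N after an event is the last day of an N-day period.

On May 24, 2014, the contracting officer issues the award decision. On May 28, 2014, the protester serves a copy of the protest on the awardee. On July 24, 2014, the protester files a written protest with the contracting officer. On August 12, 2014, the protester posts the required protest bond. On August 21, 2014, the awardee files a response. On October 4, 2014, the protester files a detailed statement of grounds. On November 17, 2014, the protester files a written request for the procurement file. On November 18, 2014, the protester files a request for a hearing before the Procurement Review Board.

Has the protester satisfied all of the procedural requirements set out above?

Step 1 — counting 15 days from May 24, 2014 (when the award decision is issued) gives a deadline of June 8, 2014; May 28, 2014 is within that limit.
Step 2 — counting 114 days from May 24, 2014 (when the award decision is issued) gives a deadline of September 15, 2014; done July 24, 2014 — timely.
Step 3 — counting 14 days from July 31, 2014 (end of the 7-day review period, which began when the written protest is filed on July 24, 2014) gives a deadline of August 14, 2014; completed August 12, 2014, before the deadline.
Step 4 — 23 and 34 days from September 2, 2014 (end of the 21-day hold period, which began when the protest bond is posted on August 12, 2014) are September 25, 2014 and October 6, 2014 respectively; done October 4, 2014, which is between those dates.
Step 5 — 20 and 47 days from October 27, 2014 (end of the 23-day waiting period, which began when the statement of grounds is filed on October 4, 2014) are November 16, 2014 and December 13, 2014 respectively; November 17, 2014 falls inside that range.
Step 6 — counting 20 days from November 17, 2014 (when the procurement file is requested) gives a deadline of December 7, 2014; done November 18, 2014 — timely.

Yes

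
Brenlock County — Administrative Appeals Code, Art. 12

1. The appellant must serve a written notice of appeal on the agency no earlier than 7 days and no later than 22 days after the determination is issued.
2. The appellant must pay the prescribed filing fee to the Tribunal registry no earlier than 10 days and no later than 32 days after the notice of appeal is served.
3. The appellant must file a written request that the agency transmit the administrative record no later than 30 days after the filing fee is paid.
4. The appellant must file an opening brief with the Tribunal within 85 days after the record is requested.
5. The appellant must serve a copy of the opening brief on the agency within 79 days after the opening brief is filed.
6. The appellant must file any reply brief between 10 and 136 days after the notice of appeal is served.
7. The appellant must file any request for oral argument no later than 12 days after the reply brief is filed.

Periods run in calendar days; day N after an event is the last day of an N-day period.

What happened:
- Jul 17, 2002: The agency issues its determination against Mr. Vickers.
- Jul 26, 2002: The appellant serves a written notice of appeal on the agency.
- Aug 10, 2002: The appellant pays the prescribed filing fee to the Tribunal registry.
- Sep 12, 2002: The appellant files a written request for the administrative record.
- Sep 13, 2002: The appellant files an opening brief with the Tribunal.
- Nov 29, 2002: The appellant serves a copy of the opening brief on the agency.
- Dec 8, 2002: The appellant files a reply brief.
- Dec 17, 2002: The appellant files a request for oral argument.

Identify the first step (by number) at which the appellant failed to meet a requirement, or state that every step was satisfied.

Step 1 — 7 and 22 days from Jul 17, 2002 (when the determination is issued) are Jul 24, 2002 and Aug 8, 2002 respectively; done Jul 26, 2002 — within the window.
Step 2 — 10 and 32 days from Jul 26, 2002 (when the notice of appeal is served) are Aug 5, 2002 and Aug 27, 2002 respectively; done Aug 10, 2002 — within the window.
Step 3 — counting 30 days from Aug 10, 2002 (when the filing fee is paid) gives a deadline of Sep 9, 2002; Sep 12, 2002 misses that deadline by 3 days.
No need to go further; step 3 was not satisfied.

Step 3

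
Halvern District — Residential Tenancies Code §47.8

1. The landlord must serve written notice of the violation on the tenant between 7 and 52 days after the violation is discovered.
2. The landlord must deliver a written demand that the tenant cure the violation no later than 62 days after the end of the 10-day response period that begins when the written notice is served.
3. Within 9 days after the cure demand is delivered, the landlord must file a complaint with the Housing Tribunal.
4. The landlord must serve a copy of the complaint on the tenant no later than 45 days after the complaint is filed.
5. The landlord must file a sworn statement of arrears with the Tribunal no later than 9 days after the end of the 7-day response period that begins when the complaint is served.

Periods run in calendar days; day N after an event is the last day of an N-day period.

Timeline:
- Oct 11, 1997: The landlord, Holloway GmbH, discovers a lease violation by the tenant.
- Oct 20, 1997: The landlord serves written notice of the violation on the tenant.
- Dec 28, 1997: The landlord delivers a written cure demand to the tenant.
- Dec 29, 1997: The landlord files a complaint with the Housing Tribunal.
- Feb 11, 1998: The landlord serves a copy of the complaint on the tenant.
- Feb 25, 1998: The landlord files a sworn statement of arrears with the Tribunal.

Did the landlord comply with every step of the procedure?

(1) the permitted window runs from Oct 11, 1997 + 7 = Oct 18, 1997 to Oct 11, 1997 + 52 = Dec 2, 1997; done Oct 20, 1997 — within the window.
(2) due by Oct 30, 1997 + 62 days = Dec 31, 1997; Dec 28, 1997 is within that limit.
(3) due by Dec 28, 1997 + 9 days = Jan 6, 1998; Dec 29, 1997 is within that limit.
(4) due by Dec 29, 1997 + 45 days = Feb 12, 1998; Feb 11, 1998 is within that limit.
(5) due by Feb 18, 1998 + 9 days = Feb 27, 1998; completed Feb 25, 1998, before the deadline.

Yes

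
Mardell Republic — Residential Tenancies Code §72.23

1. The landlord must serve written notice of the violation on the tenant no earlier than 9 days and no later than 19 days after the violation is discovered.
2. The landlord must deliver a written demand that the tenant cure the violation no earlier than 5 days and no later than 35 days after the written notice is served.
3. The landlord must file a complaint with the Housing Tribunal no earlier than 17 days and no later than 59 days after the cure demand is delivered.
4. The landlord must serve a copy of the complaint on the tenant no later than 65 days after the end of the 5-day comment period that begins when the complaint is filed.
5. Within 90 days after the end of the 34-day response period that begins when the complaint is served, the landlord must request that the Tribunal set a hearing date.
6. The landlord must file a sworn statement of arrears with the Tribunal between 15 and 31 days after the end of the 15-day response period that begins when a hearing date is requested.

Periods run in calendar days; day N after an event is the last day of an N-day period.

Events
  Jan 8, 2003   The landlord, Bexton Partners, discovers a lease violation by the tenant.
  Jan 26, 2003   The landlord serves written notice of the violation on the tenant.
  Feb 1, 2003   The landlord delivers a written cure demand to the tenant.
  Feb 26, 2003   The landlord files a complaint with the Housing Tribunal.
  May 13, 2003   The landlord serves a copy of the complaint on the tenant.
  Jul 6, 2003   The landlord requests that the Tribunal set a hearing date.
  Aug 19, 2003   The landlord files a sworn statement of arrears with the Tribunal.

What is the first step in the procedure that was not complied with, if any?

Step 1: the window is 9–19 days after Jan 8, 2003 (when the violation is discovered), so Jan 17, 2003 through Jan 27, 2003; Jan 26, 2003 falls inside that range.
Step 2: the window is 5–35 days after Jan 26, 2003 (when the written notice is served), so Jan 31, 2003 through Mar 2, 2003; done Feb 1, 2003, which is between those dates.
Step 3: the window is 17–59 days after Feb 1, 2003 (when the cure demand is delivered), so Feb 18, 2003 through Apr 1, 2003; done Feb 26, 2003, which is between those dates.
Step 4: 65 days after Mar 3, 2003 (end of the 5-day comment period, which began when the complaint is filed on Feb 26, 2003) is May 7, 2003; May 13, 2003 misses that deadline by 6 days.

Step 4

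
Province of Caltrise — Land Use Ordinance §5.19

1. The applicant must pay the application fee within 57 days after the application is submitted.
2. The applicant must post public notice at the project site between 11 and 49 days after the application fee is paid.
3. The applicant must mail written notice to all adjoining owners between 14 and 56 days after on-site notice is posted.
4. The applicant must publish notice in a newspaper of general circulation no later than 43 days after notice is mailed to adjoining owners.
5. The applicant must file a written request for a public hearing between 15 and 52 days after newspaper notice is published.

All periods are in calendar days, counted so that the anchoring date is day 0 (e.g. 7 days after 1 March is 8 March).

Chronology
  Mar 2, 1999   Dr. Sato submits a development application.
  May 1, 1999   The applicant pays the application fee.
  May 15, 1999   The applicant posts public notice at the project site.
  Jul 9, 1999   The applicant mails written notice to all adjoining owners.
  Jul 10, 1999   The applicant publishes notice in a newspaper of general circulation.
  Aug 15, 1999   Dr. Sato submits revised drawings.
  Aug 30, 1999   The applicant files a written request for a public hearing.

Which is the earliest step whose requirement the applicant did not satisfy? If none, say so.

Step 1: 57 days after Mar 2, 1999 (when the application is submitted) is Apr 28, 1999; not done until May 1, 1999, 3 days after the deadline.

Step 1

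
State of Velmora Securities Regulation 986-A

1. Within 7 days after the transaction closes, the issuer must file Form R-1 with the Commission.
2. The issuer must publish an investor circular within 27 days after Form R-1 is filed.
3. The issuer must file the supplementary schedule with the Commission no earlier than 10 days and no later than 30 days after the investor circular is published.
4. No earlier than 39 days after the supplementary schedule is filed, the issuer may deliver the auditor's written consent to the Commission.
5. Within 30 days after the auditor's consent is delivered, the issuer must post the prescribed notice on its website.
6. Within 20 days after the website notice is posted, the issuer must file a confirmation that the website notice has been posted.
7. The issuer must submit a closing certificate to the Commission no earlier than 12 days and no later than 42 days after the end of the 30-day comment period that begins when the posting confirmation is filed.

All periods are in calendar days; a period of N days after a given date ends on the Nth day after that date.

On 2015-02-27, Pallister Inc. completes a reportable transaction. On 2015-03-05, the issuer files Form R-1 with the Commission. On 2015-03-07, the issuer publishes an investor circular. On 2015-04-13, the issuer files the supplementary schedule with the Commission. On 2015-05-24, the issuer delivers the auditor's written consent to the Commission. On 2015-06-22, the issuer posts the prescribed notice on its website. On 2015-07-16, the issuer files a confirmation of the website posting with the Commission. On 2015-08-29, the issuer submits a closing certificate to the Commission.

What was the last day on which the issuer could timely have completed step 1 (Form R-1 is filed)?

2015-03-06

Step 1 runs from 2015-02-27, when the transaction closes. 7 days after 2015-02-27 is 2015-03-06.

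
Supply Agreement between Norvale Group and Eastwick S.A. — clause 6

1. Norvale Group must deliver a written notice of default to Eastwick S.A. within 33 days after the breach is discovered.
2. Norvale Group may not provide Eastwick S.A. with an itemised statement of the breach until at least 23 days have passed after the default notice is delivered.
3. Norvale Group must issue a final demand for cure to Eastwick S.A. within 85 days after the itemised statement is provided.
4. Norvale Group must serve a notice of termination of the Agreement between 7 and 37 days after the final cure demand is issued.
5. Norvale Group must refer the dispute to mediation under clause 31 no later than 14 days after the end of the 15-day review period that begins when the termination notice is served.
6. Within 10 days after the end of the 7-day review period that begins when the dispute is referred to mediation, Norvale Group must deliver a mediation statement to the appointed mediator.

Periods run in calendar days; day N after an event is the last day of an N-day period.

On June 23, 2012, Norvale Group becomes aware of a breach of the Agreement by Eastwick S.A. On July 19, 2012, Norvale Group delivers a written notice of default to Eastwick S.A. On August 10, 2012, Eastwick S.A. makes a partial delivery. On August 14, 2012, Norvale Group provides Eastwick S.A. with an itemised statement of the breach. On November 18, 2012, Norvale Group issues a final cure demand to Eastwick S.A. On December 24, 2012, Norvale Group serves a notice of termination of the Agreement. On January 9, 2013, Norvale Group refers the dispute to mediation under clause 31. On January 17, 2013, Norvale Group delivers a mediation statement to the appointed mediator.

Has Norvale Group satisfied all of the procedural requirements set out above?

No

Step 1: 33 days after June 23, 2012 (when the breach is discovered) is July 26, 2012; completed July 19, 2012, before the deadline.
Step 2: the earliest permitted date is 23 days after July 19, 2012 (when the default notice is delivered), i.e. August 11, 2012; August 14, 2012 is on or after that date.
Step 3: 85 days after August 14, 2012 (when the itemised statement is provided) is November 7, 2012; done November 18, 2012 — 11 days late.
That is the first point of non-compliance.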